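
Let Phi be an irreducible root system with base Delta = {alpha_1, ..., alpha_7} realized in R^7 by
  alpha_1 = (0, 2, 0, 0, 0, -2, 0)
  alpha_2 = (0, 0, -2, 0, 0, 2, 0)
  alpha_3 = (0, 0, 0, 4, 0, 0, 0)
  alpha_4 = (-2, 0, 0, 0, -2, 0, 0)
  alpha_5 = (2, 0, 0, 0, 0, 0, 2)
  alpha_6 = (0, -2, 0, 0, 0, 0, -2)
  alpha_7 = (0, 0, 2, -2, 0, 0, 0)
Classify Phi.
Compute the Cartan integers a_ij = 2(alpha_i, alpha_j)/(alpha_j, alpha_j); the resulting 7x7 Cartan matrix is
[[2, -1, 0, 0, 0, -1, 0], [-1, 2, 0, 0, 0, 0, -1], [0, 0, 2, 0, 0, 0, -2], [0, 0, 0, 2, -1, 0, 0], [0, 0, 0, -1, 2, -1, 0], [-1, 0, 0, 0, -1, 2, 0], [0, -1, -1, 0, 0, 0, 2]].
The roots have two lengths (squared-length ratio 2:1); the short ones are alpha_{1,2,4,5,6,7}. The associated Dynkin diagram is a chain of 7 nodes with a double edge at one end; the terminal node there is the unique long simple root (C_7), so the type is C_7 (the algebra sp(14)).

C_7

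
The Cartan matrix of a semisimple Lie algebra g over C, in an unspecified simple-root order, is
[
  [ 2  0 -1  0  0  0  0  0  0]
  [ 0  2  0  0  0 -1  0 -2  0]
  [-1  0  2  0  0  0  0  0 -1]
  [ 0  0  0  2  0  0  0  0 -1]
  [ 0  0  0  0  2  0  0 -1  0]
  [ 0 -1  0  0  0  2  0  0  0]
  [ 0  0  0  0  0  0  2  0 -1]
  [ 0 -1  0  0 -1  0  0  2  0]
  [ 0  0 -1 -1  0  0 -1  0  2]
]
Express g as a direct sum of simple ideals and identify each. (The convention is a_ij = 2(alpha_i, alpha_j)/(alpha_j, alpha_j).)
The diagram associated to this matrix has two connected components: the simple roots {alpha_1, alpha_3, alpha_4, alpha_7, alpha_9} form a chain of 3 nodes with a fork of two nodes at one end (D_5), and {alpha_2, alpha_5, alpha_6, alpha_8} form a chain of 4 nodes with a double edge between the middle two (F_4). A semisimple Lie algebra decomposes uniquely as the direct sum of simple ideals, one per connected component of its Dynkin diagram, so g ≅ D_5 ⊕ F_4 (dimension 45 + 52 = 97).

D_5 (so(10)) + F_4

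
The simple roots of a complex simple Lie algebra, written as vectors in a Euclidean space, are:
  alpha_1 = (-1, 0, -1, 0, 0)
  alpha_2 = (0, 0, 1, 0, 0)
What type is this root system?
Compute the Cartan integers a_ij = 2(alpha_i, alpha_j)/(alpha_j, alpha_j); the resulting 2x2 Cartan matrix is
[[2, -2], [-1, 2]].
The roots have two lengths (squared-length ratio 2:1); the short ones are alpha_{2}. The associated Dynkin diagram is a chain of 2 nodes with a double edge at one end; the terminal node there is the unique short simple root (B_2), so the type is B_2 (the algebra so(5)).

B_2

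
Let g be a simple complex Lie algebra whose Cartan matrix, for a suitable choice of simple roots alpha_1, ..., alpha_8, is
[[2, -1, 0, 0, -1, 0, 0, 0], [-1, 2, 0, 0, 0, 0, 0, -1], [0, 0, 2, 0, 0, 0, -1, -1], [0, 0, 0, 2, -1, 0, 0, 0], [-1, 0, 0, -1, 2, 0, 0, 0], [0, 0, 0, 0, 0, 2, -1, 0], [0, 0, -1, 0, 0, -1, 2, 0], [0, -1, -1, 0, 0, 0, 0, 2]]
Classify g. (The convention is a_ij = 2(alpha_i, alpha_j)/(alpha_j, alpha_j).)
The matrix has rank 8 with 2's on the diagonal. Reading the off-diagonal entries as Dynkin edges (a single edge where a_ij = a_ji = -1; a double or triple edge where a_ij * a_ji = 2 or 3), the diagram is a chain of 8 nodes with single edges (A_8). One simple-root ordering that puts it in standard form is (alpha_4, alpha_5, alpha_1, alpha_2, alpha_8, alpha_3, alpha_7, alpha_6). So the algebra is type A_8, i.e. sl(9).

A_8 (sl(9))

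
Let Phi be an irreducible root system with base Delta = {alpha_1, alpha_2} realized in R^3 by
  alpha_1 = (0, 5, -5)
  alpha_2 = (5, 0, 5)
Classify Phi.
A_2 (sl(3))

Compute the Cartan integers a_ij = 2(alpha_i, alpha_j)/(alpha_j, alpha_j); the resulting 2x2 Cartan matrix is
[[2, -1], [-1, 2]].
All simple roots have the same length, so the diagram is simply laced. The associated Dynkin diagram is a chain of 2 nodes with single edges (A_2), so the type is A_2 (the algebra sl(3)).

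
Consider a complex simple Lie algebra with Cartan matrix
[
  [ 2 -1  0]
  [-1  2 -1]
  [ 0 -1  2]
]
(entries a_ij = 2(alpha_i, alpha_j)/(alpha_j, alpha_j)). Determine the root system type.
The matrix has rank 3 with 2's on the diagonal. Reading the off-diagonal entries as Dynkin edges (a single edge where a_ij = a_ji = -1; a double or triple edge where a_ij * a_ji = 2 or 3), the diagram is a chain of 3 nodes with single edges (A_3). One simple-root ordering that puts it in standard form is (alpha_1, alpha_2, alpha_3). So the algebra is type A_3, i.e. sl(4).

A_3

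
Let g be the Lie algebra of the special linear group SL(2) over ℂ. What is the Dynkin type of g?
This is sl(2), which has dimension 2^2 - 1 = 3 and rank 2 - 1 = 1 (a Cartan subalgebra is the diagonal traceless matrices). In the classification of classical Lie algebras, the special linear algebra sl(n+1) has type A_n; here n = 1, so the Dynkin diagram is a chain of 1 nodes with single edges (A_1). Hence the type is A_1.

type A_1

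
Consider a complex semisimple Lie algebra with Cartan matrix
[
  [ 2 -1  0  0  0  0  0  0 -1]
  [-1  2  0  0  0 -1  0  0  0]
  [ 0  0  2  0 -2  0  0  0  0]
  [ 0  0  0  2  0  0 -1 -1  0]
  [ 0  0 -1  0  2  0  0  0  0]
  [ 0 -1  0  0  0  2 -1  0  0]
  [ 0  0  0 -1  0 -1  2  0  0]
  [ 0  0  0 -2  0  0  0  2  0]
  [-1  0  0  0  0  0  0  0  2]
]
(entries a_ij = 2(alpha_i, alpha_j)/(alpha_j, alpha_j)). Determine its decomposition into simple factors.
B_2 ⊕ C_7

The diagram associated to this matrix has two connected components: the simple roots {alpha_3, alpha_5} form a chain of 2 nodes with a double edge at one end; the terminal node there is the unique short simple root (B_2), and {alpha_1, alpha_2, alpha_4, alpha_6, alpha_7, alpha_8, alpha_9} form a chain of 7 nodes with a double edge at one end; the terminal node there is the unique long simple root (C_7). A semisimple Lie algebra decomposes uniquely as the direct sum of simple ideals, one per connected component of its Dynkin diagram, so g ≅ B_2 ⊕ C_7 (dimension 10 + 105 = 115).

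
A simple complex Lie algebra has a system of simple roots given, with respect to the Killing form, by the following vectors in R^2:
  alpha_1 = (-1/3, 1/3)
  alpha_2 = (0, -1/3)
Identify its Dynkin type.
type B_2

Compute the Cartan integers a_ij = 2(alpha_i, alpha_j)/(alpha_j, alpha_j); the resulting 2x2 Cartan matrix is
[[2, -2], [-1, 2]].
The roots have two lengths (squared-length ratio 2:1); the short ones are alpha_{2}. The associated Dynkin diagram is a chain of 2 nodes with a double edge at one end; the terminal node there is the unique short simple root (B_2), so the type is B_2 (the algebra so(5)).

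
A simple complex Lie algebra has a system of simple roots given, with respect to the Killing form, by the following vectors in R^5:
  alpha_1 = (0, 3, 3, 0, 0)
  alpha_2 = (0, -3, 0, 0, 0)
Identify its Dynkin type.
B2

Compute the Cartan integers a_ij = 2(alpha_i, alpha_j)/(alpha_j, alpha_j); the resulting 2x2 Cartan matrix is
[[2, -2], [-1, 2]].
The roots have two lengths (squared-length ratio 2:1); the short ones are alpha_{2}. The associated Dynkin diagram is a chain of 2 nodes with a double edge at one end; the terminal node there is the unique short simple root (B_2), so the type is B_2 (the algebra so(5)).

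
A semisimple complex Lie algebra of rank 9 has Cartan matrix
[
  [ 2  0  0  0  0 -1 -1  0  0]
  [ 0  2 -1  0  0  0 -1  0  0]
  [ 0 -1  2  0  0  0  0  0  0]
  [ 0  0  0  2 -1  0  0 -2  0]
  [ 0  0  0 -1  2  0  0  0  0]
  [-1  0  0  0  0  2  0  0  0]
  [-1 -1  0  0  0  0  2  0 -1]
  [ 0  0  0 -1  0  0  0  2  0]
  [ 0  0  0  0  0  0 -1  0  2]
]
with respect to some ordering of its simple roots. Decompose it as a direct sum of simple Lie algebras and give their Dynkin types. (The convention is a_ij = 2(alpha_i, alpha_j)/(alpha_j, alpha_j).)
type B_3 + type E_6

The diagram associated to this matrix has two connected components: the simple roots {alpha_4, alpha_5, alpha_8} form a chain of 3 nodes with a double edge at one end; the terminal node there is the unique short simple root (B_3), and {alpha_1, alpha_2, alpha_3, alpha_6, alpha_7, alpha_9} form a chain of 5 nodes with one extra node attached to the third node from one end (E_6). A semisimple Lie algebra decomposes uniquely as the direct sum of simple ideals, one per connected component of its Dynkin diagram, so g ≅ B_3 ⊕ E_6 (dimension 21 + 78 = 99).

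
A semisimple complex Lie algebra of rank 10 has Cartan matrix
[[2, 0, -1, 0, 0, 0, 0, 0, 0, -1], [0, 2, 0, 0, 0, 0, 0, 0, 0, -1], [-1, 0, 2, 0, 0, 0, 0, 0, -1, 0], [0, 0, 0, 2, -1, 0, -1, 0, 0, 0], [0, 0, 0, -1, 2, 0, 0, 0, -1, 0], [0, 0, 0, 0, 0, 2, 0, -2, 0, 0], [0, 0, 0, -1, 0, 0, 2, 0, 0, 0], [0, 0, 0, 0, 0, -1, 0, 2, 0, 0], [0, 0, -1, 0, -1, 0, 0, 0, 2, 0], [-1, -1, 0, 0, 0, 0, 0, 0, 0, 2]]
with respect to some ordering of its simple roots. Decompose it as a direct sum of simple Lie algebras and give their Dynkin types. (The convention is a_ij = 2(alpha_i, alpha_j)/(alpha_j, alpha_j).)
The diagram associated to this matrix has two connected components: the simple roots {alpha_1, alpha_2, alpha_3, alpha_4, alpha_5, alpha_7, alpha_9, alpha_10} form a chain of 8 nodes with single edges (A_8), and {alpha_6, alpha_8} form a chain of 2 nodes with a double edge at one end; the terminal node there is the unique short simple root (B_2). A semisimple Lie algebra decomposes uniquely as the direct sum of simple ideals, one per connected component of its Dynkin diagram, so g ≅ A_8 ⊕ B_2 (dimension 80 + 10 = 90).

A8 + B2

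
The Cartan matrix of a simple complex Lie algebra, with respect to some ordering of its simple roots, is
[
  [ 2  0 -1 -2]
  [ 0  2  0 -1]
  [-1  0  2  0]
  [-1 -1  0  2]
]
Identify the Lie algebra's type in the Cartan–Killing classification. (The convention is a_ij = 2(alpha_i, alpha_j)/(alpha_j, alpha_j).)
F_4

The matrix has rank 4 with 2's on the diagonal. Reading the off-diagonal entries as Dynkin edges (a single edge where a_ij = a_ji = -1; a double or triple edge where a_ij * a_ji = 2 or 3), the diagram is a chain of 4 nodes with a double edge between the middle two (F_4). One simple-root ordering that puts it in standard form is (alpha_3, alpha_1, alpha_4, alpha_2). So the algebra is type F_4.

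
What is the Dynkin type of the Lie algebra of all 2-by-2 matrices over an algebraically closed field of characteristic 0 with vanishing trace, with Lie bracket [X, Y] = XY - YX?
This is sl(2), which has dimension 2^2 - 1 = 3 and rank 2 - 1 = 1 (a Cartan subalgebra is the diagonal traceless matrices). In the classification of classical Lie algebras, the special linear algebra sl(n+1) has type A_n; here n = 1, so the Dynkin diagram is a chain of 1 nodes with single edges (A_1). Hence the type is A_1.

A_1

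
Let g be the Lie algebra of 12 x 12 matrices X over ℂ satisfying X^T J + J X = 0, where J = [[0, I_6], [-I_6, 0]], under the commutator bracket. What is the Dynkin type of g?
C_6

This is sp(12), which has dimension 12(12+1)/2 = 78 and rank 12/2 = 6. In the classification of classical Lie algebras, the symplectic algebra sp(2n) has type C_n; here n = 6, so the Dynkin diagram is a chain of 6 nodes with a double edge at one end; the terminal node there is the unique long simple root (C_6). Hence the type is C_6.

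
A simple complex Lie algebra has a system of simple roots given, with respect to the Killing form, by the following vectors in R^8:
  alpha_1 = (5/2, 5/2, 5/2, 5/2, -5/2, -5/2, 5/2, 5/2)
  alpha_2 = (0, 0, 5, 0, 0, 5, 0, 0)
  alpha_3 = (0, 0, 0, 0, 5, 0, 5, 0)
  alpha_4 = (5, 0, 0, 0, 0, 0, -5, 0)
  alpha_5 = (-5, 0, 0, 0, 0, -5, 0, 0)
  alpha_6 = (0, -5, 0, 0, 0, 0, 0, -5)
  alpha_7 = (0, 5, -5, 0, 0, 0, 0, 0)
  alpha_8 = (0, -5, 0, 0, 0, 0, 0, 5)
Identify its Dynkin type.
E8

Compute the Cartan integers a_ij = 2(alpha_i, alpha_j)/(alpha_j, alpha_j); the resulting 8x8 Cartan matrix is
[[2, 0, 0, 0, 0, -1, 0, 0], [0, 2, 0, 0, -1, 0, -1, 0], [0, 0, 2, -1, 0, 0, 0, 0], [0, 0, -1, 2, -1, 0, 0, 0], [0, -1, 0, -1, 2, 0, 0, 0], [-1, 0, 0, 0, 0, 2, -1, 0], [0, -1, 0, 0, 0, -1, 2, -1], [0, 0, 0, 0, 0, 0, -1, 2]].
All simple roots have the same length, so the diagram is simply laced. The associated Dynkin diagram is a chain of 7 nodes with one extra node attached to the third node from one end (E_8), so the type is E_8.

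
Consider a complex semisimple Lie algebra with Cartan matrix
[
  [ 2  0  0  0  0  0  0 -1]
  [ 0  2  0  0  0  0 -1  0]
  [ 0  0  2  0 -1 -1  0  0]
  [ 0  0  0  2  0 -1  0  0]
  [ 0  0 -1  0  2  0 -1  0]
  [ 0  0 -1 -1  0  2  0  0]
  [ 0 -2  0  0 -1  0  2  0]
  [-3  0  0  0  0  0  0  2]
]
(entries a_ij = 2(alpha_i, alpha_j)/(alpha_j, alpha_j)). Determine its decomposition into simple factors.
type B_6 + type G_2

The diagram associated to this matrix has two connected components: the simple roots {alpha_2, alpha_3, alpha_4, alpha_5, alpha_6, alpha_7} form a chain of 6 nodes with a double edge at one end; the terminal node there is the unique short simple root (B_6), and {alpha_1, alpha_8} form two nodes joined by a triple edge (G_2). A semisimple Lie algebra decomposes uniquely as the direct sum of simple ideals, one per connected component of its Dynkin diagram, so g ≅ B_6 ⊕ G_2 (dimension 78 + 14 = 92).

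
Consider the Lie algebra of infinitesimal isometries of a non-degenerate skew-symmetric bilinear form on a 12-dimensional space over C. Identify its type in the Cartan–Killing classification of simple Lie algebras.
This is sp(12), which has dimension 12(12+1)/2 = 78 and rank 12/2 = 6. In the classification of classical Lie algebras, the symplectic algebra sp(2n) has type C_n; here n = 6, so the Dynkin diagram is a chain of 6 nodes with a double edge at one end; the terminal node there is the unique long simple root (C_6). Hence the type is C_6.

C6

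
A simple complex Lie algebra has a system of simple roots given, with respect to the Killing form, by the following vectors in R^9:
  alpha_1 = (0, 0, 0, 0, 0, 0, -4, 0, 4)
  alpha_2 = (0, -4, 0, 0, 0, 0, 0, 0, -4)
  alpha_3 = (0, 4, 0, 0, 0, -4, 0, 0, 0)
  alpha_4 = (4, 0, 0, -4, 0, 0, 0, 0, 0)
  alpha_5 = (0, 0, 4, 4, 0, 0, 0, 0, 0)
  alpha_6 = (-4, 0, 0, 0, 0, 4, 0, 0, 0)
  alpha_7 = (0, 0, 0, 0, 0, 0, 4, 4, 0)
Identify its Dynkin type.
Compute the Cartan integers a_ij = 2(alpha_i, alpha_j)/(alpha_j, alpha_j); the resulting 7x7 Cartan matrix is
[[2, -1, 0, 0, 0, 0, -1], [-1, 2, -1, 0, 0, 0, 0], [0, -1, 2, 0, 0, -1, 0], [0, 0, 0, 2, -1, -1, 0], [0, 0, 0, -1, 2, 0, 0], [0, 0, -1, -1, 0, 2, 0], [-1, 0, 0, 0, 0, 0, 2]].
All simple roots have the same length, so the diagram is simply laced. The associated Dynkin diagram is a chain of 7 nodes with single edges (A_7), so the type is A_7 (the algebra sl(8)).

type A_7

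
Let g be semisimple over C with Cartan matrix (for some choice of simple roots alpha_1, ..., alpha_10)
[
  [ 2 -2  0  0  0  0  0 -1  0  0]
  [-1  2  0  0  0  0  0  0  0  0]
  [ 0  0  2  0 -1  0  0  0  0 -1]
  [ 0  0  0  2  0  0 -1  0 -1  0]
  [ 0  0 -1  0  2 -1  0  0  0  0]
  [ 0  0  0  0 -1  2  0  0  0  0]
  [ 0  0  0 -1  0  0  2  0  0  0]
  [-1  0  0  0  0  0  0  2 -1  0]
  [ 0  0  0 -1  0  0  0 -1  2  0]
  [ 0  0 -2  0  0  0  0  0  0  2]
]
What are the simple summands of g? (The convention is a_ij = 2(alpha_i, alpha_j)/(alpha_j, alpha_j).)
B6 ⊕ C4

The diagram associated to this matrix has two connected components: the simple roots {alpha_1, alpha_2, alpha_4, alpha_7, alpha_8, alpha_9} form a chain of 6 nodes with a double edge at one end; the terminal node there is the unique short simple root (B_6), and {alpha_3, alpha_5, alpha_6, alpha_10} form a chain of 4 nodes with a double edge at one end; the terminal node there is the unique long simple root (C_4). A semisimple Lie algebra decomposes uniquely as the direct sum of simple ideals, one per connected component of its Dynkin diagram, so g ≅ B_6 ⊕ C_4 (dimension 78 + 36 = 114).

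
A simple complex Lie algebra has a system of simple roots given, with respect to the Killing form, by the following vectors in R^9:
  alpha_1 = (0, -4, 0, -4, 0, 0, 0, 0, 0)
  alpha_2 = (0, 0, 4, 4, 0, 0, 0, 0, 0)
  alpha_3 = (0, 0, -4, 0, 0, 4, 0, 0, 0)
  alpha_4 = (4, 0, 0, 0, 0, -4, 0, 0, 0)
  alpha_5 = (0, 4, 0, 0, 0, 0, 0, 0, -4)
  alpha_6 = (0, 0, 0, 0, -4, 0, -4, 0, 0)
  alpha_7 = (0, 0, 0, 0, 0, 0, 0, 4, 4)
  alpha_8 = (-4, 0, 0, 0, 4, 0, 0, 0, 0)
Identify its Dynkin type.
Compute the Cartan integers a_ij = 2(alpha_i, alpha_j)/(alpha_j, alpha_j); the resulting 8x8 Cartan matrix is
[[2, -1, 0, 0, -1, 0, 0, 0], [-1, 2, -1, 0, 0, 0, 0, 0], [0, -1, 2, -1, 0, 0, 0, 0], [0, 0, -1, 2, 0, 0, 0, -1], [-1, 0, 0, 0, 2, 0, -1, 0], [0, 0, 0, 0, 0, 2, 0, -1], [0, 0, 0, 0, -1, 0, 2, 0], [0, 0, 0, -1, 0, -1, 0, 2]].
All simple roots have the same length, so the diagram is simply laced. The associated Dynkin diagram is a chain of 8 nodes with single edges (A_8), so the type is A_8 (the algebra sl(9)).

A8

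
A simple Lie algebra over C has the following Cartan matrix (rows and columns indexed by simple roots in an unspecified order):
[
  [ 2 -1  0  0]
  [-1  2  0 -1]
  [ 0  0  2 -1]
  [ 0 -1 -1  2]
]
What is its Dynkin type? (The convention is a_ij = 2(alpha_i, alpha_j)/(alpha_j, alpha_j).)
The matrix has rank 4 with 2's on the diagonal. Reading the off-diagonal entries as Dynkin edges (a single edge where a_ij = a_ji = -1; a double or triple edge where a_ij * a_ji = 2 or 3), the diagram is a chain of 4 nodes with single edges (A_4). One simple-root ordering that puts it in standard form is (alpha_3, alpha_4, alpha_2, alpha_1). So the algebra is type A_4, i.e. sl(5).

A_4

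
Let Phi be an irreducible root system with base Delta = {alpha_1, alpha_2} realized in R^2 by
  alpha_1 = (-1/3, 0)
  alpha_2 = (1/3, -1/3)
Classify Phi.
type B_2

Compute the Cartan integers a_ij = 2(alpha_i, alpha_j)/(alpha_j, alpha_j); the resulting 2x2 Cartan matrix is
[[2, -1], [-2, 2]].
The roots have two lengths (squared-length ratio 2:1); the short ones are alpha_{1}. The associated Dynkin diagram is a chain of 2 nodes with a double edge at one end; the terminal node there is the unique short simple root (B_2), so the type is B_2 (the algebra so(5)).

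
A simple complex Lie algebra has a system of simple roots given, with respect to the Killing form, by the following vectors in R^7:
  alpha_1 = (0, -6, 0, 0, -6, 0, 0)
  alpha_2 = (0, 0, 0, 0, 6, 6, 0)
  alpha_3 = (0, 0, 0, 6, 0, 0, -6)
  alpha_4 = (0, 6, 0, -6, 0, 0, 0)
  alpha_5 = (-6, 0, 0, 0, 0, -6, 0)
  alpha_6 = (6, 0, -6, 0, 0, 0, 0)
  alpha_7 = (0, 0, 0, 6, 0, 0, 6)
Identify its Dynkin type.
Compute the Cartan integers a_ij = 2(alpha_i, alpha_j)/(alpha_j, alpha_j); the resulting 7x7 Cartan matrix is
[[2, -1, 0, -1, 0, 0, 0], [-1, 2, 0, 0, -1, 0, 0], [0, 0, 2, -1, 0, 0, 0], [-1, 0, -1, 2, 0, 0, -1], [0, -1, 0, 0, 2, -1, 0], [0, 0, 0, 0, -1, 2, 0], [0, 0, 0, -1, 0, 0, 2]].
All simple roots have the same length, so the diagram is simply laced. The associated Dynkin diagram is a chain of 5 nodes with a fork of two nodes at one end (D_7), so the type is D_7 (the algebra so(14)).

D_7 (so(14))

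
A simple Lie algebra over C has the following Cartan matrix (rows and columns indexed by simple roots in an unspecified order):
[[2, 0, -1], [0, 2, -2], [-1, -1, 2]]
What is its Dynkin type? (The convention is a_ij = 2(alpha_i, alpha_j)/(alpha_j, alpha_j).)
type C_3

The matrix has rank 3 with 2's on the diagonal. Reading the off-diagonal entries as Dynkin edges (a single edge where a_ij = a_ji = -1; a double or triple edge where a_ij * a_ji = 2 or 3), the diagram is a chain of 3 nodes with a double edge at one end; the terminal node there is the unique long simple root (C_3). One simple-root ordering that puts it in standard form is (alpha_1, alpha_3, alpha_2). So the algebra is type C_3, i.e. sp(6).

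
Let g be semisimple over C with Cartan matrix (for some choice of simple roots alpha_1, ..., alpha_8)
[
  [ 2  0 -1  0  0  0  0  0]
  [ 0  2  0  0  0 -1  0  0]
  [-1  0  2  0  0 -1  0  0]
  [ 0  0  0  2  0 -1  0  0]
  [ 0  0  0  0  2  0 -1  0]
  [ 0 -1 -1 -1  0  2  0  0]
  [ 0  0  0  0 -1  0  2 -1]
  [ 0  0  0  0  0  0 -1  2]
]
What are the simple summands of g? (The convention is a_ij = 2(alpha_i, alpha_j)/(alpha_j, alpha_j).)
The diagram associated to this matrix has two connected components: the simple roots {alpha_5, alpha_7, alpha_8} form a chain of 3 nodes with single edges (A_3), and {alpha_1, alpha_2, alpha_3, alpha_4, alpha_6} form a chain of 3 nodes with a fork of two nodes at one end (D_5). A semisimple Lie algebra decomposes uniquely as the direct sum of simple ideals, one per connected component of its Dynkin diagram, so g ≅ A_3 ⊕ D_5 (dimension 15 + 45 = 60).

A3 + D5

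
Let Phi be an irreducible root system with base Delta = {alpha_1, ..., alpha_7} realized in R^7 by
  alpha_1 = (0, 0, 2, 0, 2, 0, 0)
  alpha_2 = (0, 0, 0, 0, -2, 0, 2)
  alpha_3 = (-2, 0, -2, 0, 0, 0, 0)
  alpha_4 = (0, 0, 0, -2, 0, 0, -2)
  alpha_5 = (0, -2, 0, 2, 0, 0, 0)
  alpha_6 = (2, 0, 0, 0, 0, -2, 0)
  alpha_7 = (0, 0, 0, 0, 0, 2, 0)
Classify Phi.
Compute the Cartan integers a_ij = 2(alpha_i, alpha_j)/(alpha_j, alpha_j); the resulting 7x7 Cartan matrix is
[[2, -1, -1, 0, 0, 0, 0], [-1, 2, 0, -1, 0, 0, 0], [-1, 0, 2, 0, 0, -1, 0], [0, -1, 0, 2, -1, 0, 0], [0, 0, 0, -1, 2, 0, 0], [0, 0, -1, 0, 0, 2, -2], [0, 0, 0, 0, 0, -1, 2]].
The roots have two lengths (squared-length ratio 2:1); the short ones are alpha_{7}. The associated Dynkin diagram is a chain of 7 nodes with a double edge at one end; the terminal node there is the unique short simple root (B_7), so the type is B_7 (the algebra so(15)).

B7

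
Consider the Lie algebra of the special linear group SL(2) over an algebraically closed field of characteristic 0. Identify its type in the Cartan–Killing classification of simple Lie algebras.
A_1 (sl(2))

This is sl(2), which has dimension 2^2 - 1 = 3 and rank 2 - 1 = 1 (a Cartan subalgebra is the diagonal traceless matrices). In the classification of classical Lie algebras, the special linear algebra sl(n+1) has type A_n; here n = 1, so the Dynkin diagram is a chain of 1 nodes with single edges (A_1). Hence the type is A_1.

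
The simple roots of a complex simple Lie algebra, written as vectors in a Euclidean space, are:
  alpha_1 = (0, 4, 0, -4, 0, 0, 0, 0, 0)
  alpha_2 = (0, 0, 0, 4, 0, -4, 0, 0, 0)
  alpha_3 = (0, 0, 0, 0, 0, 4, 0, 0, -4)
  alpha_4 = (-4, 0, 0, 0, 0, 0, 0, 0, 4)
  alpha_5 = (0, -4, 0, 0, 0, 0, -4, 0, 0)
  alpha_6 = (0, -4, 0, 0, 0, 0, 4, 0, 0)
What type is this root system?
D_6

Compute the Cartan integers a_ij = 2(alpha_i, alpha_j)/(alpha_j, alpha_j); the resulting 6x6 Cartan matrix is
[[2, -1, 0, 0, -1, -1], [-1, 2, -1, 0, 0, 0], [0, -1, 2, -1, 0, 0], [0, 0, -1, 2, 0, 0], [-1, 0, 0, 0, 2, 0], [-1, 0, 0, 0, 0, 2]].
All simple roots have the same length, so the diagram is simply laced. The associated Dynkin diagram is a chain of 4 nodes with a fork of two nodes at one end (D_6), so the type is D_6 (the algebra so(12)).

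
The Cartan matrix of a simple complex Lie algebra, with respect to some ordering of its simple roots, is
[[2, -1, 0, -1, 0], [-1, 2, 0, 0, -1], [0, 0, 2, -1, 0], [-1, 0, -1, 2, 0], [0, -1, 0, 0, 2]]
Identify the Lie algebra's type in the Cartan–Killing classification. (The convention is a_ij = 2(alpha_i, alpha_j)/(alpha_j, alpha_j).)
The matrix has rank 5 with 2's on the diagonal. Reading the off-diagonal entries as Dynkin edges (a single edge where a_ij = a_ji = -1; a double or triple edge where a_ij * a_ji = 2 or 3), the diagram is a chain of 5 nodes with single edges (A_5). One simple-root ordering that puts it in standard form is (alpha_5, alpha_2, alpha_1, alpha_4, alpha_3). So the algebra is type A_5, i.e. sl(6).

A5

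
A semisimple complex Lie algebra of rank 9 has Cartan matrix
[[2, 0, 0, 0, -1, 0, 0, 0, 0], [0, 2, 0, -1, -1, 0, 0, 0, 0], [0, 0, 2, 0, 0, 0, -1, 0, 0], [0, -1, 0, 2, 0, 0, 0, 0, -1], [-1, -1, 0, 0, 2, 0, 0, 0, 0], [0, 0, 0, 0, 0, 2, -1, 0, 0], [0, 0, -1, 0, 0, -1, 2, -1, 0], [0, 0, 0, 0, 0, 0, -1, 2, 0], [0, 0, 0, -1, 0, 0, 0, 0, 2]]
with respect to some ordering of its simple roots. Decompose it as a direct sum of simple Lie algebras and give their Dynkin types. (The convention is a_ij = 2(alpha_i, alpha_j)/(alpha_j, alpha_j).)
The diagram associated to this matrix has two connected components: the simple roots {alpha_1, alpha_2, alpha_4, alpha_5, alpha_9} form a chain of 5 nodes with single edges (A_5), and {alpha_3, alpha_6, alpha_7, alpha_8} form a chain of 2 nodes with a fork of two nodes at one end (D_4). A semisimple Lie algebra decomposes uniquely as the direct sum of simple ideals, one per connected component of its Dynkin diagram, so g ≅ A_5 ⊕ D_4 (dimension 35 + 28 = 63).

type A_5 ⊕ type D_4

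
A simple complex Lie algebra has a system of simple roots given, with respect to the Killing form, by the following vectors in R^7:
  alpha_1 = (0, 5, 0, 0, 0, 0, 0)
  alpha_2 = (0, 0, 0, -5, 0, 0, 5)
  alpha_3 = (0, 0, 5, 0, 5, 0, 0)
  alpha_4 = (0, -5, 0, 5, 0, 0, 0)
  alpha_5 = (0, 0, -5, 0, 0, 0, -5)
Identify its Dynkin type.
Compute the Cartan integers a_ij = 2(alpha_i, alpha_j)/(alpha_j, alpha_j); the resulting 5x5 Cartan matrix is
[[2, 0, 0, -1, 0], [0, 2, 0, -1, -1], [0, 0, 2, 0, -1], [-2, -1, 0, 2, 0], [0, -1, -1, 0, 2]].
The roots have two lengths (squared-length ratio 2:1); the short ones are alpha_{1}. The associated Dynkin diagram is a chain of 5 nodes with a double edge at one end; the terminal node there is the unique short simple root (B_5), so the type is B_5 (the algebra so(11)).

type B_5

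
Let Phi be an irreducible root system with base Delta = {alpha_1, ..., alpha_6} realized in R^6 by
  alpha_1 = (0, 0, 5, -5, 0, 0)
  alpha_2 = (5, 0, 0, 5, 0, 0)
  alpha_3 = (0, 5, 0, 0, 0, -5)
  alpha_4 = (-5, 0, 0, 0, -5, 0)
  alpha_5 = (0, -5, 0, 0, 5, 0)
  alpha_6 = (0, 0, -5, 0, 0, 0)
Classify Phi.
B6

Compute the Cartan integers a_ij = 2(alpha_i, alpha_j)/(alpha_j, alpha_j); the resulting 6x6 Cartan matrix is
[[2, -1, 0, 0, 0, -2], [-1, 2, 0, -1, 0, 0], [0, 0, 2, 0, -1, 0], [0, -1, 0, 2, -1, 0], [0, 0, -1, -1, 2, 0], [-1, 0, 0, 0, 0, 2]].
The roots have two lengths (squared-length ratio 2:1); the short ones are alpha_{6}. The associated Dynkin diagram is a chain of 6 nodes with a double edge at one end; the terminal node there is the unique short simple root (B_6), so the type is B_6 (the algebra so(13)).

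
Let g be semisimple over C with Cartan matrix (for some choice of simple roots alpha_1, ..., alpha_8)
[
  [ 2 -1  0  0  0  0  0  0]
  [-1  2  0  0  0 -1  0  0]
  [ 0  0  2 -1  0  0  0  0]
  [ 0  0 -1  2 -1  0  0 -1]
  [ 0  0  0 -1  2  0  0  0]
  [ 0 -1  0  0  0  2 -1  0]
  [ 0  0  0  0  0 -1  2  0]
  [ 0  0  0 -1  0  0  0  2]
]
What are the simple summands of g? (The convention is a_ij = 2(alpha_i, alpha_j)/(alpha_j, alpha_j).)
A_4 ⊕ D_4

The diagram associated to this matrix has two connected components: the simple roots {alpha_1, alpha_2, alpha_6, alpha_7} form a chain of 4 nodes with single edges (A_4), and {alpha_3, alpha_4, alpha_5, alpha_8} form a chain of 2 nodes with a fork of two nodes at one end (D_4). A semisimple Lie algebra decomposes uniquely as the direct sum of simple ideals, one per connected component of its Dynkin diagram, so g ≅ A_4 ⊕ D_4 (dimension 24 + 28 = 52).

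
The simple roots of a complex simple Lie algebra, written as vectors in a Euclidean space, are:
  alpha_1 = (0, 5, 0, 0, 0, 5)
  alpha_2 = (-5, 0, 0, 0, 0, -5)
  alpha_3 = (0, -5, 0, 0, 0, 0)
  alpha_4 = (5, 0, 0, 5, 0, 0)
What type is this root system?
B_4

Compute the Cartan integers a_ij = 2(alpha_i, alpha_j)/(alpha_j, alpha_j); the resulting 4x4 Cartan matrix is
[[2, -1, -2, 0], [-1, 2, 0, -1], [-1, 0, 2, 0], [0, -1, 0, 2]].
The roots have two lengths (squared-length ratio 2:1); the short ones are alpha_{3}. The associated Dynkin diagram is a chain of 4 nodes with a double edge at one end; the terminal node there is the unique short simple root (B_4), so the type is B_4 (the algebra so(9)).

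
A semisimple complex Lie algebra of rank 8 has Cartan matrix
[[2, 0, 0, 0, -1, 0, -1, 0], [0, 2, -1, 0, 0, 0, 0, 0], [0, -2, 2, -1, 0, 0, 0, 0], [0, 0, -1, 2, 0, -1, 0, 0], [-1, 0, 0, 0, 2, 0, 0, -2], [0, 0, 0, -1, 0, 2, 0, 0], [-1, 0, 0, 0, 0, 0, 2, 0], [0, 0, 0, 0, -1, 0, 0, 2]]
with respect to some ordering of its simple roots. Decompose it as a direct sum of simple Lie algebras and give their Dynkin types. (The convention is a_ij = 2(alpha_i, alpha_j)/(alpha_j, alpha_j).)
B4 + B4

The diagram associated to this matrix has two connected components: the simple roots {alpha_2, alpha_3, alpha_4, alpha_6} form a chain of 4 nodes with a double edge at one end; the terminal node there is the unique short simple root (B_4), and {alpha_1, alpha_5, alpha_7, alpha_8} form a chain of 4 nodes with a double edge at one end; the terminal node there is the unique short simple root (B_4). A semisimple Lie algebra decomposes uniquely as the direct sum of simple ideals, one per connected component of its Dynkin diagram, so g ≅ B_4 ⊕ B_4 (dimension 36 + 36 = 72).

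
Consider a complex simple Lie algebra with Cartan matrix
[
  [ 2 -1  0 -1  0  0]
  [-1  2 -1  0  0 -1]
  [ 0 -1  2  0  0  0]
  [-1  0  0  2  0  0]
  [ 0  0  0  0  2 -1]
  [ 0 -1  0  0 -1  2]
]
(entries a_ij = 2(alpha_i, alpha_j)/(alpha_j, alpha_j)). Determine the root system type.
The matrix has rank 6 with 2's on the diagonal. Reading the off-diagonal entries as Dynkin edges (a single edge where a_ij = a_ji = -1; a double or triple edge where a_ij * a_ji = 2 or 3), the diagram is a chain of 5 nodes with one extra node attached to the third node from one end (E_6). One simple-root ordering that puts it in standard form is (alpha_5, alpha_3, alpha_6, alpha_2, alpha_1, alpha_4). So the algebra is type E_6.

E_6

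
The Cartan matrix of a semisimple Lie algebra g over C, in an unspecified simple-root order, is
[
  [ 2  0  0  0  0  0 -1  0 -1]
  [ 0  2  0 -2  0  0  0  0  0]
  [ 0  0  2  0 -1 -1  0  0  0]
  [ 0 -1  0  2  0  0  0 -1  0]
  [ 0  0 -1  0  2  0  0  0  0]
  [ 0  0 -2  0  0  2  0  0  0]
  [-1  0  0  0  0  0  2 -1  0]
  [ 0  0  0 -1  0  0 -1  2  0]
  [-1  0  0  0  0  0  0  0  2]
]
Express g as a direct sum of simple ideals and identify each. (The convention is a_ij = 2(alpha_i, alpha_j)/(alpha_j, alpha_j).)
C3 ⊕ C6

The diagram associated to this matrix has two connected components: the simple roots {alpha_3, alpha_5, alpha_6} form a chain of 3 nodes with a double edge at one end; the terminal node there is the unique long simple root (C_3), and {alpha_1, alpha_2, alpha_4, alpha_7, alpha_8, alpha_9} form a chain of 6 nodes with a double edge at one end; the terminal node there is the unique long simple root (C_6). A semisimple Lie algebra decomposes uniquely as the direct sum of simple ideals, one per connected component of its Dynkin diagram, so g ≅ C_3 ⊕ C_6 (dimension 21 + 78 = 99).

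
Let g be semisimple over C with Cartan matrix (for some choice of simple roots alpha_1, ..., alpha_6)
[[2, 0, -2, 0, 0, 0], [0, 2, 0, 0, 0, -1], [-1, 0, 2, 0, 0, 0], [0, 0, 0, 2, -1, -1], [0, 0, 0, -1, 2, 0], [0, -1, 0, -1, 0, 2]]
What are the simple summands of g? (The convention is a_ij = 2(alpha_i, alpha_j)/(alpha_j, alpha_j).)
The diagram associated to this matrix has two connected components: the simple roots {alpha_2, alpha_4, alpha_5, alpha_6} form a chain of 4 nodes with single edges (A_4), and {alpha_1, alpha_3} form a chain of 2 nodes with a double edge at one end; the terminal node there is the unique short simple root (B_2). A semisimple Lie algebra decomposes uniquely as the direct sum of simple ideals, one per connected component of its Dynkin diagram, so g ≅ A_4 ⊕ B_2 (dimension 24 + 10 = 34).

A_4 + B_2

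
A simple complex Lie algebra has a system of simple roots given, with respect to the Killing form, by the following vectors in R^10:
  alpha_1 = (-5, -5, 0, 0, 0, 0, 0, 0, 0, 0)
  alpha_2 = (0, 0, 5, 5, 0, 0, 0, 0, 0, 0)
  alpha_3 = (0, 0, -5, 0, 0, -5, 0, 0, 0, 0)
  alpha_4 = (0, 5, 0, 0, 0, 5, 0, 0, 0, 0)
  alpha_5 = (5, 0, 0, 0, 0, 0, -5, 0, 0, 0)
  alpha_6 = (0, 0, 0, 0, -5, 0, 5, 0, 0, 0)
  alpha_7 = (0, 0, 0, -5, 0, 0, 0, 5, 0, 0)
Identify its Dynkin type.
Compute the Cartan integers a_ij = 2(alpha_i, alpha_j)/(alpha_j, alpha_j); the resulting 7x7 Cartan matrix is
[[2, 0, 0, -1, -1, 0, 0], [0, 2, -1, 0, 0, 0, -1], [0, -1, 2, -1, 0, 0, 0], [-1, 0, -1, 2, 0, 0, 0], [-1, 0, 0, 0, 2, -1, 0], [0, 0, 0, 0, -1, 2, 0], [0, -1, 0, 0, 0, 0, 2]].
All simple roots have the same length, so the diagram is simply laced. The associated Dynkin diagram is a chain of 7 nodes with single edges (A_7), so the type is A_7 (the algebra sl(8)).

A7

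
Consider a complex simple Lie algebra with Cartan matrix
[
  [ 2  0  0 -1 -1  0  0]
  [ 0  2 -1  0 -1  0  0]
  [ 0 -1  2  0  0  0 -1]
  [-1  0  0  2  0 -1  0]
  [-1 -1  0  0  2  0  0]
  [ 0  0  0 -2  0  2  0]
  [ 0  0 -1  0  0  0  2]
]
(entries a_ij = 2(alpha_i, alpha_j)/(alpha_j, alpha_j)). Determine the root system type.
The matrix has rank 7 with 2's on the diagonal. Reading the off-diagonal entries as Dynkin edges (a single edge where a_ij = a_ji = -1; a double or triple edge where a_ij * a_ji = 2 or 3), the diagram is a chain of 7 nodes with a double edge at one end; the terminal node there is the unique long simple root (C_7). One simple-root ordering that puts it in standard form is (alpha_7, alpha_3, alpha_2, alpha_5, alpha_1, alpha_4, alpha_6). So the algebra is type C_7, i.e. sp(14).

C_7 (sp(14))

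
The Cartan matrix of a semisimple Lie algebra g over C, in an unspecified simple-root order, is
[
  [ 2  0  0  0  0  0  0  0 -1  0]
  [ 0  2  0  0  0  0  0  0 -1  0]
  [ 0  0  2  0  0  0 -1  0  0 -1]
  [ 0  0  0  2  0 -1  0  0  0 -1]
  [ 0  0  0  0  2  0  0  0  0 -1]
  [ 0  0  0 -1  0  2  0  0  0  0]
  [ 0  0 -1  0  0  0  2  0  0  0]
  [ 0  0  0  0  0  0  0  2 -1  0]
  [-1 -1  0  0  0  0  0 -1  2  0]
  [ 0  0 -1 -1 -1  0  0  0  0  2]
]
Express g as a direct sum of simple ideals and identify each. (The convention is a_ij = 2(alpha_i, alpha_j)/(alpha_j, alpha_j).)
The diagram associated to this matrix has two connected components: the simple roots {alpha_1, alpha_2, alpha_8, alpha_9} form a chain of 2 nodes with a fork of two nodes at one end (D_4), and {alpha_3, alpha_4, alpha_5, alpha_6, alpha_7, alpha_10} form a chain of 5 nodes with one extra node attached to the third node from one end (E_6). A semisimple Lie algebra decomposes uniquely as the direct sum of simple ideals, one per connected component of its Dynkin diagram, so g ≅ D_4 ⊕ E_6 (dimension 28 + 78 = 106).

type D_4 ⊕ type E_6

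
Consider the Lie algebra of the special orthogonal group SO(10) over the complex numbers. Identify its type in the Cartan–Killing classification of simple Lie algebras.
type D_5

This is so(10) with 10 even, which has dimension 10(10-1)/2 = 45 and rank 10/2 = 5. In the classification of classical Lie algebras, the orthogonal algebra so(2n) in an even number of variables has type D_n; here n = 5, so the Dynkin diagram is a chain of 3 nodes with a fork of two nodes at one end (D_5). Hence the type is D_5.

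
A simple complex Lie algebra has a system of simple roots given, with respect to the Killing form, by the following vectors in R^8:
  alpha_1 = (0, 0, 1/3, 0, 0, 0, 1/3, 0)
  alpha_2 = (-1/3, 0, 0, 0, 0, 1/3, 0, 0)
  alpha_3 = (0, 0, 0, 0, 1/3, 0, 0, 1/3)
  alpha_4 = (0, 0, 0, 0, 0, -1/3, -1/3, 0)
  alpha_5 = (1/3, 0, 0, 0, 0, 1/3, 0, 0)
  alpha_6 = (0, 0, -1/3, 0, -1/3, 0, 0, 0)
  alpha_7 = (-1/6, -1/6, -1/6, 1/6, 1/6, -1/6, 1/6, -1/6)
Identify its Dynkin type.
Compute the Cartan integers a_ij = 2(alpha_i, alpha_j)/(alpha_j, alpha_j); the resulting 7x7 Cartan matrix is
[[2, 0, 0, -1, 0, -1, 0], [0, 2, 0, -1, 0, 0, 0], [0, 0, 2, 0, 0, -1, 0], [-1, -1, 0, 2, -1, 0, 0], [0, 0, 0, -1, 2, 0, -1], [-1, 0, -1, 0, 0, 2, 0], [0, 0, 0, 0, -1, 0, 2]].
All simple roots have the same length, so the diagram is simply laced. The associated Dynkin diagram is a chain of 6 nodes with one extra node attached to the third node from one end (E_7), so the type is E_7.

E7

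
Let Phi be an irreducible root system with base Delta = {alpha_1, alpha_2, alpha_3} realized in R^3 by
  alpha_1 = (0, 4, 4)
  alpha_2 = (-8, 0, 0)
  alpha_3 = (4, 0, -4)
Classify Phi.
Compute the Cartan integers a_ij = 2(alpha_i, alpha_j)/(alpha_j, alpha_j); the resulting 3x3 Cartan matrix is
[[2, 0, -1], [0, 2, -2], [-1, -1, 2]].
The roots have two lengths (squared-length ratio 2:1); the short ones are alpha_{1,3}. The associated Dynkin diagram is a chain of 3 nodes with a double edge at one end; the terminal node there is the unique long simple root (C_3), so the type is C_3 (the algebra sp(6)).

type C_3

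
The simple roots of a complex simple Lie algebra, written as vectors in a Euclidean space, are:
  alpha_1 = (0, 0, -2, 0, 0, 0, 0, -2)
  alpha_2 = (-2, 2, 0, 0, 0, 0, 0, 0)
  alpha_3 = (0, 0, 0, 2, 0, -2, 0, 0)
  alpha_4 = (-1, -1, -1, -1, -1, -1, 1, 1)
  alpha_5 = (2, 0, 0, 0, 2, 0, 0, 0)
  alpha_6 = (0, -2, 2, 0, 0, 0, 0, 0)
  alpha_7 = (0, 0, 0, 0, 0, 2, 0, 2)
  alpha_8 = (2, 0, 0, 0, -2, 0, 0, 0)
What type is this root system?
E8

Compute the Cartan integers a_ij = 2(alpha_i, alpha_j)/(alpha_j, alpha_j); the resulting 8x8 Cartan matrix is
[[2, 0, 0, 0, 0, -1, -1, 0], [0, 2, 0, 0, -1, -1, 0, -1], [0, 0, 2, 0, 0, 0, -1, 0], [0, 0, 0, 2, -1, 0, 0, 0], [0, -1, 0, -1, 2, 0, 0, 0], [-1, -1, 0, 0, 0, 2, 0, 0], [-1, 0, -1, 0, 0, 0, 2, 0], [0, -1, 0, 0, 0, 0, 0, 2]].
All simple roots have the same length, so the diagram is simply laced. The associated Dynkin diagram is a chain of 7 nodes with one extra node attached to the third node from one end (E_8), so the type is E_8.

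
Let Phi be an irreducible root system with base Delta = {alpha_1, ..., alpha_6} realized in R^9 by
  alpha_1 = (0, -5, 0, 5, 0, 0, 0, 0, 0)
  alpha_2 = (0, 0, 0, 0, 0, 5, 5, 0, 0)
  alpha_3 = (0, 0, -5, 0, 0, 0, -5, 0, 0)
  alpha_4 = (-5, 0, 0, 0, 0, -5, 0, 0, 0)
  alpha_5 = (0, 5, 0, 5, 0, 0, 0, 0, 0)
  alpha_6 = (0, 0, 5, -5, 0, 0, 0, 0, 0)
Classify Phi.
type D_6

Compute the Cartan integers a_ij = 2(alpha_i, alpha_j)/(alpha_j, alpha_j); the resulting 6x6 Cartan matrix is
[[2, 0, 0, 0, 0, -1], [0, 2, -1, -1, 0, 0], [0, -1, 2, 0, 0, -1], [0, -1, 0, 2, 0, 0], [0, 0, 0, 0, 2, -1], [-1, 0, -1, 0, -1, 2]].
All simple roots have the same length, so the diagram is simply laced. The associated Dynkin diagram is a chain of 4 nodes with a fork of two nodes at one end (D_6), so the type is D_6 (the algebra so(12)).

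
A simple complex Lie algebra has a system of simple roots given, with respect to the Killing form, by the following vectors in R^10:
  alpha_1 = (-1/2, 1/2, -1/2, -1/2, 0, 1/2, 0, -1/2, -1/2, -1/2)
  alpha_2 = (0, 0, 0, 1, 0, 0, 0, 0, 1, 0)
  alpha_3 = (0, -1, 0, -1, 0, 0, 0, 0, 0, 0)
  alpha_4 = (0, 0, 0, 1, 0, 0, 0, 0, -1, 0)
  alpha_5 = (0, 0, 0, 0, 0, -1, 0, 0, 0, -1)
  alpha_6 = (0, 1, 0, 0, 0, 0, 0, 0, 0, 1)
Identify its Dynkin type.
E6

Compute the Cartan integers a_ij = 2(alpha_i, alpha_j)/(alpha_j, alpha_j); the resulting 6x6 Cartan matrix is
[[2, -1, 0, 0, 0, 0], [-1, 2, -1, 0, 0, 0], [0, -1, 2, -1, 0, -1], [0, 0, -1, 2, 0, 0], [0, 0, 0, 0, 2, -1], [0, 0, -1, 0, -1, 2]].
All simple roots have the same length, so the diagram is simply laced. The associated Dynkin diagram is a chain of 5 nodes with one extra node attached to the third node from one end (E_6), so the type is E_6.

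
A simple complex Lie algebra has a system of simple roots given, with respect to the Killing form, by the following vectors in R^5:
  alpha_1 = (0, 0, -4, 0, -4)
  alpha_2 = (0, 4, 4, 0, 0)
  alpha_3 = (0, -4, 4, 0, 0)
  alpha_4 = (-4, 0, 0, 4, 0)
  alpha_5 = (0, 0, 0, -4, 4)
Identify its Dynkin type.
D5

Compute the Cartan integers a_ij = 2(alpha_i, alpha_j)/(alpha_j, alpha_j); the resulting 5x5 Cartan matrix is
[[2, -1, -1, 0, -1], [-1, 2, 0, 0, 0], [-1, 0, 2, 0, 0], [0, 0, 0, 2, -1], [-1, 0, 0, -1, 2]].
All simple roots have the same length, so the diagram is simply laced. The associated Dynkin diagram is a chain of 3 nodes with a fork of two nodes at one end (D_5), so the type is D_5 (the algebra so(10)).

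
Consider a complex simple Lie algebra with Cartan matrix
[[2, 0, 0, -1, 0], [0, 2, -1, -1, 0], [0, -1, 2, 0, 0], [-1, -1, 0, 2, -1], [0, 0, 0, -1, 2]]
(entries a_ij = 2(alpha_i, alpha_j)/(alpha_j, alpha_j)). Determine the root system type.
The matrix has rank 5 with 2's on the diagonal. Reading the off-diagonal entries as Dynkin edges (a single edge where a_ij = a_ji = -1; a double or triple edge where a_ij * a_ji = 2 or 3), the diagram is a chain of 3 nodes with a fork of two nodes at one end (D_5). One simple-root ordering that puts it in standard form is (alpha_3, alpha_2, alpha_4, alpha_5, alpha_1). So the algebra is type D_5, i.e. so(10).

D_5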